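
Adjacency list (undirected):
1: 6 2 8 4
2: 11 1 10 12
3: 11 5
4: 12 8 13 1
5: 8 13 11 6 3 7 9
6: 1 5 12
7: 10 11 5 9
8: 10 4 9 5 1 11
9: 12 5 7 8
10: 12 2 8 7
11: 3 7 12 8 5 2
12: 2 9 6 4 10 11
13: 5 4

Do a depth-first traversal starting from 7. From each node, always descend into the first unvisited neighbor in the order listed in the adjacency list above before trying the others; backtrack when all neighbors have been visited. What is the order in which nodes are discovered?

Visit 7
7 → 10
10 → 12
12 → 2
2 → 11
11 → 3
3 → 5
5 → 8
8 → 4
4 → 13
4 → 1
1 → 6
8 → 9

7 → 10 → 12 → 2 → 11 → 3 → 5 → 8 → 4 → 13 → 1 → 6 → 9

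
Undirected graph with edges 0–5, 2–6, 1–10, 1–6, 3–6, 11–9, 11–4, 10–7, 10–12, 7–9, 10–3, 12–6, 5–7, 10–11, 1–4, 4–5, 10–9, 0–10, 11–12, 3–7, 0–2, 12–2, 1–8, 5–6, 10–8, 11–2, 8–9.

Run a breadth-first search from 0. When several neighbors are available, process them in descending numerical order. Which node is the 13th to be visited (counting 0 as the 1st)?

Visit 0; enqueue 10, 5, 2 → queue [10, 5, 2]
Visit 10; enqueue 12, 11, 9, 8, 7, 3, 1 → queue [5, 2, 12, 11, 9, 8, 7, 3, 1]
Visit 5; enqueue 6, 4 → queue [2, 12, 11, 9, 8, 7, 3, 1, 6, 4]
Visit 2 → queue [12, 11, 9, 8, 7, 3, 1, 6, 4]
Visit 12 → queue [11, 9, 8, 7, 3, 1, 6, 4]
Visit 11 → queue [9, 8, 7, 3, 1, 6, 4]
Visit 9 → queue [8, 7, 3, 1, 6, 4]
Visit 8 → queue [7, 3, 1, 6, 4]
Visit 7 → queue [3, 1, 6, 4]
Visit 3 → queue [1, 6, 4]
Visit 1 → queue [6, 4]
Visit 6 → queue [4]
Visit 4 → queue []

Visit order: 0, 10, 5, 2, 12, 11, 9, 8, 7, 3, 1, 6, 4

4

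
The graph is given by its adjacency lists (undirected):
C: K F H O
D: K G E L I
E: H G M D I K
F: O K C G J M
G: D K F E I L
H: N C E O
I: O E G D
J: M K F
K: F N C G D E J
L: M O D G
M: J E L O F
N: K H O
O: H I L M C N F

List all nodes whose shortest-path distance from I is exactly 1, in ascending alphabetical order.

D, E, G, O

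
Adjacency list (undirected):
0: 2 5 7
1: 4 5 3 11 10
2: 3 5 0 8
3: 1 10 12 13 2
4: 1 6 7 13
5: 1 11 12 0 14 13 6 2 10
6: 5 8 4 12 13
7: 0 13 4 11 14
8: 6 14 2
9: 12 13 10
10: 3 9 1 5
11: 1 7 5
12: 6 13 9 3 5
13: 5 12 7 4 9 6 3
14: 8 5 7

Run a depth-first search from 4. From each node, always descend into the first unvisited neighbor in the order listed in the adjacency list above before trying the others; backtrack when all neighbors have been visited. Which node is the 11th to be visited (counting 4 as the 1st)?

Visit 4
4 → 1
1 → 5
5 → 11
11 → 7
7 → 0
0 → 2
2 → 3
3 → 10
10 → 9
9 → 12
12 → 6
6 → 8
8 → 14
6 → 13

Visit order: 4, 1, 5, 11, 7, 0, 2, 3, 10, 9, 12, 6, 8, 14, 13

12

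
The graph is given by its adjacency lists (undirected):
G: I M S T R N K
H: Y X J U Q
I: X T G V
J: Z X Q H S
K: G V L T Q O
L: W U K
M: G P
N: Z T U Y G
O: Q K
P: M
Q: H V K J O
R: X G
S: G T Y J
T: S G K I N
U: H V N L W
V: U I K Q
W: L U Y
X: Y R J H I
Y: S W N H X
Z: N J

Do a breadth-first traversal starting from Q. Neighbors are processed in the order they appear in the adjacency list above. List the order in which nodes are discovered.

Q → H → V → K → J → O → Y → X → U → I → G → L → T → Z → S → W → N → R → M → P

Visit Q; enqueue H, V, K, J, O → queue [H, V, K, J, O]
Visit H; enqueue Y, X, U → queue [V, K, J, O, Y, X, U]
Visit V; enqueue I → queue [K, J, O, Y, X, U, I]
Visit K; enqueue G, L, T → queue [J, O, Y, X, U, I, G, L, T]
Visit J; enqueue Z, S → queue [O, Y, X, U, I, G, L, T, Z, S]
Visit O → queue [Y, X, U, I, G, L, T, Z, S]
Visit Y; enqueue W, N → queue [X, U, I, G, L, T, Z, S, W, N]
Visit X; enqueue R → queue [U, I, G, L, T, Z, S, W, N, R]
Visit U → queue [I, G, L, T, Z, S, W, N, R]
Visit I → queue [G, L, T, Z, S, W, N, R]
Visit G; enqueue M → queue [L, T, Z, S, W, N, R, M]
Visit L → queue [T, Z, S, W, N, R, M]
Visit T → queue [Z, S, W, N, R, M]
Visit Z → queue [S, W, N, R, M]
Visit S → queue [W, N, R, M]
Visit W → queue [N, R, M]
Visit N → queue [R, M]
Visit R → queue [M]
Visit M; enqueue P → queue [P]
Visit P → queue []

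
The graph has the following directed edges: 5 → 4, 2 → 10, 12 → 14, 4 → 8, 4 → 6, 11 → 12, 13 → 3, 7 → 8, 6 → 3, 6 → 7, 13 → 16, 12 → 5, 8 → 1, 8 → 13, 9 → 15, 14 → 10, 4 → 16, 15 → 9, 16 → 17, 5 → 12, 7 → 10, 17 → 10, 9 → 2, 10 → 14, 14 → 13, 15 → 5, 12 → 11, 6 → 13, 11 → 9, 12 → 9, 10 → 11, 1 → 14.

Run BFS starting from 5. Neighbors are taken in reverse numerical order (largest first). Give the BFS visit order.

5 12 4 14 11 9 16 8 6 13 10 15 2 17 1 7 3

Visit 5; enqueue 12, 4 → queue [12, 4]
Visit 12; enqueue 14, 11, 9 → queue [4, 14, 11, 9]
Visit 4; enqueue 16, 8, 6 → queue [14, 11, 9, 16, 8, 6]
Visit 14; enqueue 13, 10 → queue [11, 9, 16, 8, 6, 13, 10]
Visit 11 → queue [9, 16, 8, 6, 13, 10]
Visit 9; enqueue 15, 2 → queue [16, 8, 6, 13, 10, 15, 2]
Visit 16; enqueue 17 → queue [8, 6, 13, 10, 15, 2, 17]
Visit 8; enqueue 1 → queue [6, 13, 10, 15, 2, 17, 1]
Visit 6; enqueue 7, 3 → queue [13, 10, 15, 2, 17, 1, 7, 3]
Visit 13 → queue [10, 15, 2, 17, 1, 7, 3]
Visit 10 → queue [15, 2, 17, 1, 7, 3]
Visit 15 → queue [2, 17, 1, 7, 3]
Visit 2 → queue [17, 1, 7, 3]
Visit 17 → queue [1, 7, 3]
Visit 1 → queue [7, 3]
Visit 7 → queue [3]
Visit 3 → queue []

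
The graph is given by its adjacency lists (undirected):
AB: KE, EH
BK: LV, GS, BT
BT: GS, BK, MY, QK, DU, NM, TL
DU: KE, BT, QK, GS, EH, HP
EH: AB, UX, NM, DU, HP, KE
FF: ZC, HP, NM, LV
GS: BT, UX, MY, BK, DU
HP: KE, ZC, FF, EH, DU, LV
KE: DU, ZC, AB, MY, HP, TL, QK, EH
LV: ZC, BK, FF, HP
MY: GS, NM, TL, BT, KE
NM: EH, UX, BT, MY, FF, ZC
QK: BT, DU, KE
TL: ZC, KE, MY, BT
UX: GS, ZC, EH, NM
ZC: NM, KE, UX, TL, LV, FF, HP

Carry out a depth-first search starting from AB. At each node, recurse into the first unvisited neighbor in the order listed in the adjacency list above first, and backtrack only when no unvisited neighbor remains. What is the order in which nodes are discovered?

AB, KE, DU, BT, GS, UX, ZC, NM, EH, HP, FF, LV, BK, MY, TL, QK

Visit AB
AB → KE
KE → DU
DU → BT
BT → GS
GS → UX
UX → ZC
ZC → NM
NM → EH
EH → HP
HP → FF
FF → LV
LV → BK
NM → MY
MY → TL
BT → QK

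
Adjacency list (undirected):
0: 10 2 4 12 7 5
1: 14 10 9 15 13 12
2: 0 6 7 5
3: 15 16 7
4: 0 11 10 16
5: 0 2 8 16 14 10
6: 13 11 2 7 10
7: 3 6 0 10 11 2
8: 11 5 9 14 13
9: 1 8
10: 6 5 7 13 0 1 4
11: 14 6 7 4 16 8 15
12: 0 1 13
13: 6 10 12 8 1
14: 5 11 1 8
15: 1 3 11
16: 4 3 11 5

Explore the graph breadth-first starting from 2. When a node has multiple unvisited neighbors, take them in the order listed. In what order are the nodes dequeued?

2, 0, 6, 7, 5, 10, 4, 12, 13, 11, 3, 8, 16, 14, 1, 15, 9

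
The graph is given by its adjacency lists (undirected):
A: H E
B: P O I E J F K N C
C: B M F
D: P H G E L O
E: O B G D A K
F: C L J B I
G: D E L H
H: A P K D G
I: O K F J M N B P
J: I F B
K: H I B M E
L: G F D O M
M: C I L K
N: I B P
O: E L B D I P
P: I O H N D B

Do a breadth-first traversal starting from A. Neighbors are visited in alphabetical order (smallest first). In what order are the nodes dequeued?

A, E, H, B, D, G, K, O, P, C, F, I, J, N, L, M

Visit A; enqueue E, H → queue [E, H]
Visit E; enqueue B, D, G, K, O → queue [H, B, D, G, K, O]
Visit H; enqueue P → queue [B, D, G, K, O, P]
Visit B; enqueue C, F, I, J, N → queue [D, G, K, O, P, C, F, I, J, N]
Visit D; enqueue L → queue [G, K, O, P, C, F, I, J, N, L]
Visit G → queue [K, O, P, C, F, I, J, N, L]
Visit K; enqueue M → queue [O, P, C, F, I, J, N, L, M]
Visit O → queue [P, C, F, I, J, N, L, M]
Visit P → queue [C, F, I, J, N, L, M]
Visit C → queue [F, I, J, N, L, M]
Visit F → queue [I, J, N, L, M]
Visit I → queue [J, N, L, M]
Visit J → queue [N, L, M]
Visit N → queue [L, M]
Visit L → queue [M]
Visit M → queue []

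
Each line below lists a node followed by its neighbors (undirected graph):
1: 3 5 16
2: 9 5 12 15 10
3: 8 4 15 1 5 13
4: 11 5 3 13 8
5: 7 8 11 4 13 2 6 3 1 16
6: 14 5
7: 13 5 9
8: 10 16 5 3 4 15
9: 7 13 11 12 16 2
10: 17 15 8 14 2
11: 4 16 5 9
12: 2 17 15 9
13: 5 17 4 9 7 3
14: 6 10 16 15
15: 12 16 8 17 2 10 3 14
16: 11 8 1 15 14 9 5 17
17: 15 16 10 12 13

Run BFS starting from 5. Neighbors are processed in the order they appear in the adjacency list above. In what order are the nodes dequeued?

Visit 5; enqueue 7, 8, 11, 4, 13, 2, 6, 3, 1, 16 → queue [7, 8, 11, 4, 13, 2, 6, 3, 1, 16]
Visit 7; enqueue 9 → queue [8, 11, 4, 13, 2, 6, 3, 1, 16, 9]
Visit 8; enqueue 10, 15 → queue [11, 4, 13, 2, 6, 3, 1, 16, 9, 10, 15]
Visit 11 → queue [4, 13, 2, 6, 3, 1, 16, 9, 10, 15]
Visit 4 → queue [13, 2, 6, 3, 1, 16, 9, 10, 15]
Visit 13; enqueue 17 → queue [2, 6, 3, 1, 16, 9, 10, 15, 17]
Visit 2; enqueue 12 → queue [6, 3, 1, 16, 9, 10, 15, 17, 12]
Visit 6; enqueue 14 → queue [3, 1, 16, 9, 10, 15, 17, 12, 14]
Visit 3 → queue [1, 16, 9, 10, 15, 17, 12, 14]
Visit 1 → queue [16, 9, 10, 15, 17, 12, 14]
Visit 16 → queue [9, 10, 15, 17, 12, 14]
Visit 9 → queue [10, 15, 17, 12, 14]
Visit 10 → queue [15, 17, 12, 14]
Visit 15 → queue [17, 12, 14]
Visit 17 → queue [12, 14]
Visit 12 → queue [14]
Visit 14 → queue []

5 7 8 11 4 13 2 6 3 1 16 9 10 15 17 12 14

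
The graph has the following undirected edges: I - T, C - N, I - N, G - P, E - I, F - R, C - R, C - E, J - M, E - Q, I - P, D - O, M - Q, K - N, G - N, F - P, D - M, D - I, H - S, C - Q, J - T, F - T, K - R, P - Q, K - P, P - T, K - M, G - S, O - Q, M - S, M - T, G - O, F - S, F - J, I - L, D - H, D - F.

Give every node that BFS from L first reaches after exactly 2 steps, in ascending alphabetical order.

D, E, N, P, T

Level 0: L
Level 1: I
Level 2: D, E, N, P, T
Level 3: C, F, G, H, J, K, M, O, Q
Level 4: R, S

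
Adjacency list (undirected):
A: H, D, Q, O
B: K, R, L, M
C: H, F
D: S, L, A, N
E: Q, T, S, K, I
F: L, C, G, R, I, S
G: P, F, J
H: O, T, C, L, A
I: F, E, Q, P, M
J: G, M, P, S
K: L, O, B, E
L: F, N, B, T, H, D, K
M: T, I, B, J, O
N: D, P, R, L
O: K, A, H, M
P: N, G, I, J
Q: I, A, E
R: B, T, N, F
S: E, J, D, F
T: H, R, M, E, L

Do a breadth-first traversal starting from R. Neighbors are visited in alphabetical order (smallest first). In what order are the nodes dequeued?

R, B, F, N, T, K, L, M, C, G, I, S, D, P, E, H, O, J, Q, A

Visit R; enqueue B, F, N, T → queue [B, F, N, T]
Visit B; enqueue K, L, M → queue [F, N, T, K, L, M]
Visit F; enqueue C, G, I, S → queue [N, T, K, L, M, C, G, I, S]
Visit N; enqueue D, P → queue [T, K, L, M, C, G, I, S, D, P]
Visit T; enqueue E, H → queue [K, L, M, C, G, I, S, D, P, E, H]
Visit K; enqueue O → queue [L, M, C, G, I, S, D, P, E, H, O]
Visit L → queue [M, C, G, I, S, D, P, E, H, O]
Visit M; enqueue J → queue [C, G, I, S, D, P, E, H, O, J]
Visit C → queue [G, I, S, D, P, E, H, O, J]
Visit G → queue [I, S, D, P, E, H, O, J]
Visit I; enqueue Q → queue [S, D, P, E, H, O, J, Q]
Visit S → queue [D, P, E, H, O, J, Q]
Visit D; enqueue A → queue [P, E, H, O, J, Q, A]
Visit P → queue [E, H, O, J, Q, A]
Visit E → queue [H, O, J, Q, A]
Visit H → queue [O, J, Q, A]
Visit O → queue [J, Q, A]
Visit J → queue [Q, A]
Visit Q → queue [A]
Visit A → queue []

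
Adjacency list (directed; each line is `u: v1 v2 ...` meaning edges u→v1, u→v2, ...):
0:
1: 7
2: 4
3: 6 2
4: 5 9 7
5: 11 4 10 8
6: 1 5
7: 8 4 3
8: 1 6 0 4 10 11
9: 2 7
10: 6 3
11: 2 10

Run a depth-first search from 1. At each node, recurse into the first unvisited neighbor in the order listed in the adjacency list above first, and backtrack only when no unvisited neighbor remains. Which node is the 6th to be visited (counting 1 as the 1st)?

Visit 1
1 → 7
7 → 8
8 → 6
6 → 5
5 → 11
11 → 2
2 → 4
4 → 9
11 → 10
10 → 3
8 → 0

Visit order: 1, 7, 8, 6, 5, 11, 2, 4, 9, 10, 3, 0

11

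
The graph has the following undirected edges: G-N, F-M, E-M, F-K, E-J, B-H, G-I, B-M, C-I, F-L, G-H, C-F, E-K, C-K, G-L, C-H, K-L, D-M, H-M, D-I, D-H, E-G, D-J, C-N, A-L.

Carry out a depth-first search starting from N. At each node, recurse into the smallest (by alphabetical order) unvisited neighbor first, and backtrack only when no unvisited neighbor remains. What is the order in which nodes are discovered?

N C F K E G H B M D I J L A

Visit N
N → C
C → F
F → K
K → E
E → G
G → H
H → B
B → M
M → D
D → I
D → J
G → L
L → A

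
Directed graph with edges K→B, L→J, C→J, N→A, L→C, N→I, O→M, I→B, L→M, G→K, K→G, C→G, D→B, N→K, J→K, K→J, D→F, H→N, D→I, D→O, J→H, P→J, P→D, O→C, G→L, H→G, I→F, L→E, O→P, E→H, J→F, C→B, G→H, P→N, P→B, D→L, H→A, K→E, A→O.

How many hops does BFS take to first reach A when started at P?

Level 0: P
Level 1: B, D, J, N
Level 2: A, F, H, I, K, L, O
Level 3: C, E, G, M
A first appears at level 2.

2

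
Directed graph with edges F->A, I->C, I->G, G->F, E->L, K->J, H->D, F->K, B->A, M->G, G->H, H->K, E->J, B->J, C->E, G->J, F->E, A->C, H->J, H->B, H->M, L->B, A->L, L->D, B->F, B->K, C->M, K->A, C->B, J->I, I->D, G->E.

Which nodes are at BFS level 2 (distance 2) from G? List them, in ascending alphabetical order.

A, B, D, I, K, L, M

Level 0: G
Level 1: E, F, H, J
Level 2: A, B, D, I, K, L, M
Level 3: C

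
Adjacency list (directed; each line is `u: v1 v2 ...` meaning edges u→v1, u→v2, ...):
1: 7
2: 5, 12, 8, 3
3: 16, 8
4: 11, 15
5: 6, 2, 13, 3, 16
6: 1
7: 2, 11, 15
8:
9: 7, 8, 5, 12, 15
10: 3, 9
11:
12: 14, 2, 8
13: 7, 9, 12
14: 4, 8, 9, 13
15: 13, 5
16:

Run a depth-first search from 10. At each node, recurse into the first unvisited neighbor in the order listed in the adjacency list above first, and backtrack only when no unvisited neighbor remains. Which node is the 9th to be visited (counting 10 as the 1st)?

6

Visit 10
10 → 3
3 → 16
3 → 8
10 → 9
9 → 7
7 → 2
2 → 5
5 → 6
6 → 1
5 → 13
13 → 12
12 → 14
14 → 4
4 → 11
4 → 15

Visit order: 10, 3, 16, 8, 9, 7, 2, 5, 6, 1, 13, 12, 14, 4, 11, 15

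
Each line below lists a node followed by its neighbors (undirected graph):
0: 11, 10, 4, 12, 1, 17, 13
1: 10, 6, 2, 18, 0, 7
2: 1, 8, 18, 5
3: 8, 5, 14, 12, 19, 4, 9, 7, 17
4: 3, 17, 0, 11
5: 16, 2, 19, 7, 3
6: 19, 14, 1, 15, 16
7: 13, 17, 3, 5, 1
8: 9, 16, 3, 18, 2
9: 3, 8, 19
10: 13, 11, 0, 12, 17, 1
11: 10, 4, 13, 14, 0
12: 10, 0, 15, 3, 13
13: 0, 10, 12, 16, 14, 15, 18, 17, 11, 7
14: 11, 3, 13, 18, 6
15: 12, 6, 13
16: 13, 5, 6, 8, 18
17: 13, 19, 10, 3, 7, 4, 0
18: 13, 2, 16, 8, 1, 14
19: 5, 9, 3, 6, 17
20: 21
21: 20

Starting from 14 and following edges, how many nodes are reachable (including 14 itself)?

BFS from 14 visits: 14, 18, 13, 11, 6, 3, 16, 8, 2, 1, 17, 15, 12, 10, 7, 0, 4, 19, 9, 5
Reachable nodes: 20 of 22 total.

20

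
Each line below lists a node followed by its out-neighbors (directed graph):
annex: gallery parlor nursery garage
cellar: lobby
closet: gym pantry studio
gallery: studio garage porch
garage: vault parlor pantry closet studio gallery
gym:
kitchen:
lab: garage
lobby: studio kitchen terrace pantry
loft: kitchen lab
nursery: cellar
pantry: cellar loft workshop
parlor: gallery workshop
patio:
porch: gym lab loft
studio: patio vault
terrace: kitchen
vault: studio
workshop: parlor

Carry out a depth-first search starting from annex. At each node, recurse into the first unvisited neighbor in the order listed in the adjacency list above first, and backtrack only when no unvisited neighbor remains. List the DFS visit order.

Visit annex
annex → gallery
gallery → studio
studio → patio
studio → vault
gallery → garage
garage → parlor
parlor → workshop
garage → pantry
pantry → cellar
cellar → lobby
lobby → kitchen
lobby → terrace
pantry → loft
loft → lab
garage → closet
closet → gym
gallery → porch
annex → nursery

annex gallery studio patio vault garage parlor workshop pantry cellar lobby kitchen terrace loft lab closet gym porch nursery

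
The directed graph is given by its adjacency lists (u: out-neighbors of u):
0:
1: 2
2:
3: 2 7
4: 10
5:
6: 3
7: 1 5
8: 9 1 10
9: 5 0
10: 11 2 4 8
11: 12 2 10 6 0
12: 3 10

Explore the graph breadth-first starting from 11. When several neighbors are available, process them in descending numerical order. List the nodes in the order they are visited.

Visit 11; enqueue 12, 10, 6, 2, 0 → queue [12, 10, 6, 2, 0]
Visit 12; enqueue 3 → queue [10, 6, 2, 0, 3]
Visit 10; enqueue 8, 4 → queue [6, 2, 0, 3, 8, 4]
Visit 6 → queue [2, 0, 3, 8, 4]
Visit 2 → queue [0, 3, 8, 4]
Visit 0 → queue [3, 8, 4]
Visit 3; enqueue 7 → queue [8, 4, 7]
Visit 8; enqueue 9, 1 → queue [4, 7, 9, 1]
Visit 4 → queue [7, 9, 1]
Visit 7; enqueue 5 → queue [9, 1, 5]
Visit 9 → queue [1, 5]
Visit 1 → queue [5]
Visit 5 → queue []

11, 12, 10, 6, 2, 0, 3, 8, 4, 7, 9, 1, 5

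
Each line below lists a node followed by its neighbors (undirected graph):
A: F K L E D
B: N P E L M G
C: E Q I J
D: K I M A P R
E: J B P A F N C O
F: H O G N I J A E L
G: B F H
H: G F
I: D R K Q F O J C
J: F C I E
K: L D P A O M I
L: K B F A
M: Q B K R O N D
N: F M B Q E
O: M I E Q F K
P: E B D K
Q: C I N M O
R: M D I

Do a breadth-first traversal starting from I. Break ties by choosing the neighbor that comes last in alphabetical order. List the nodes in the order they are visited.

I -> R -> Q -> O -> K -> J -> F -> D -> C -> M -> N -> E -> P -> L -> A -> H -> G -> B

Visit I; enqueue R, Q, O, K, J, F, D, C → queue [R, Q, O, K, J, F, D, C]
Visit R; enqueue M → queue [Q, O, K, J, F, D, C, M]
Visit Q; enqueue N → queue [O, K, J, F, D, C, M, N]
Visit O; enqueue E → queue [K, J, F, D, C, M, N, E]
Visit K; enqueue P, L, A → queue [J, F, D, C, M, N, E, P, L, A]
Visit J → queue [F, D, C, M, N, E, P, L, A]
Visit F; enqueue H, G → queue [D, C, M, N, E, P, L, A, H, G]
Visit D → queue [C, M, N, E, P, L, A, H, G]
Visit C → queue [M, N, E, P, L, A, H, G]
Visit M; enqueue B → queue [N, E, P, L, A, H, G, B]
Visit N → queue [E, P, L, A, H, G, B]
Visit E → queue [P, L, A, H, G, B]
Visit P → queue [L, A, H, G, B]
Visit L → queue [A, H, G, B]
Visit A → queue [H, G, B]
Visit H → queue [G, B]
Visit G → queue [B]
Visit B → queue []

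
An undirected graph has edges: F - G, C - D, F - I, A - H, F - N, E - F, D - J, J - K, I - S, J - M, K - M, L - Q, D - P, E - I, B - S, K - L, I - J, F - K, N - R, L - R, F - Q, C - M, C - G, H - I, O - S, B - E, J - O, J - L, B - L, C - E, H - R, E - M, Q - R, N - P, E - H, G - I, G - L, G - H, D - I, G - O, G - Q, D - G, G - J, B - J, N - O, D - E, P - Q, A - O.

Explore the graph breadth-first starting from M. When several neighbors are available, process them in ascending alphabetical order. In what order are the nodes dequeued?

Visit M; enqueue C, E, J, K → queue [C, E, J, K]
Visit C; enqueue D, G → queue [E, J, K, D, G]
Visit E; enqueue B, F, H, I → queue [J, K, D, G, B, F, H, I]
Visit J; enqueue L, O → queue [K, D, G, B, F, H, I, L, O]
Visit K → queue [D, G, B, F, H, I, L, O]
Visit D; enqueue P → queue [G, B, F, H, I, L, O, P]
Visit G; enqueue Q → queue [B, F, H, I, L, O, P, Q]
Visit B; enqueue S → queue [F, H, I, L, O, P, Q, S]
Visit F; enqueue N → queue [H, I, L, O, P, Q, S, N]
Visit H; enqueue A, R → queue [I, L, O, P, Q, S, N, A, R]
Visit I → queue [L, O, P, Q, S, N, A, R]
Visit L → queue [O, P, Q, S, N, A, R]
Visit O → queue [P, Q, S, N, A, R]
Visit P → queue [Q, S, N, A, R]
Visit Q → queue [S, N, A, R]
Visit S → queue [N, A, R]
Visit N → queue [A, R]
Visit A → queue [R]
Visit R → queue []

M -> C -> E -> J -> K -> D -> G -> B -> F -> H -> I -> L -> O -> P -> Q -> S -> N -> A -> R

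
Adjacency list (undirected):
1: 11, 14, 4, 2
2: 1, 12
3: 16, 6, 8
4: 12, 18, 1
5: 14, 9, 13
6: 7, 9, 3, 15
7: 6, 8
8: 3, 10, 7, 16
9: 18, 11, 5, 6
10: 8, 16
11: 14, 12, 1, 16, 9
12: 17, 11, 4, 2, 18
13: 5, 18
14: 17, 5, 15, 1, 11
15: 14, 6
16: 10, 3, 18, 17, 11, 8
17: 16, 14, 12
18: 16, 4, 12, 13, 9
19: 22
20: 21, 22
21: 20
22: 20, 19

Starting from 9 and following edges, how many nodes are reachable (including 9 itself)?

18

BFS from 9 visits: 9, 18, 11, 6, 5, 16, 13, 12, 4, 14, 1, 15, 7, 3, 17, 10, 8, 2
Reachable nodes: 18 of 22 total.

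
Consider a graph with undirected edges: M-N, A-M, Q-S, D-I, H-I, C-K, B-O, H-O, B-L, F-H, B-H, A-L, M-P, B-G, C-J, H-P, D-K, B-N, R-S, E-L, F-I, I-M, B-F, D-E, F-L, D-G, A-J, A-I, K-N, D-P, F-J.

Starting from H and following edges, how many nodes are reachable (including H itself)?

16

BFS from H visits: H, P, O, I, F, B, M, D, A, L, J, N, G, K, E, C
Reachable nodes: 16 of 19 total.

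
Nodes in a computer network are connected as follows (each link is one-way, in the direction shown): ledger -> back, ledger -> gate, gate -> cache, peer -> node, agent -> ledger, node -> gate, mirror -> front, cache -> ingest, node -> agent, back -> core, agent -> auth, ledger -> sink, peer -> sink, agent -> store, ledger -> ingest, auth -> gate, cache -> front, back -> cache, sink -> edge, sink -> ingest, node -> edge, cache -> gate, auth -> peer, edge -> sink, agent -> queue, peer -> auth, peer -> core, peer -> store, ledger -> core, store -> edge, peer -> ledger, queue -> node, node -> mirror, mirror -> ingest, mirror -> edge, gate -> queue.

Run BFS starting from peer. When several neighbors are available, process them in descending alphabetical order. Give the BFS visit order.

Visit peer; enqueue store, sink, node, ledger, core, auth → queue [store, sink, node, ledger, core, auth]
Visit store; enqueue edge → queue [sink, node, ledger, core, auth, edge]
Visit sink; enqueue ingest → queue [node, ledger, core, auth, edge, ingest]
Visit node; enqueue mirror, gate, agent → queue [ledger, core, auth, edge, ingest, mirror, gate, agent]
Visit ledger; enqueue back → queue [core, auth, edge, ingest, mirror, gate, agent, back]
Visit core → queue [auth, edge, ingest, mirror, gate, agent, back]
Visit auth → queue [edge, ingest, mirror, gate, agent, back]
Visit edge → queue [ingest, mirror, gate, agent, back]
Visit ingest → queue [mirror, gate, agent, back]
Visit mirror; enqueue front → queue [gate, agent, back, front]
Visit gate; enqueue queue, cache → queue [agent, back, front, queue, cache]
Visit agent → queue [back, front, queue, cache]
Visit back → queue [front, queue, cache]
Visit front → queue [queue, cache]
Visit queue → queue [cache]
Visit cache → queue []

peer store sink node ledger core auth edge ingest mirror gate agent back front queue cache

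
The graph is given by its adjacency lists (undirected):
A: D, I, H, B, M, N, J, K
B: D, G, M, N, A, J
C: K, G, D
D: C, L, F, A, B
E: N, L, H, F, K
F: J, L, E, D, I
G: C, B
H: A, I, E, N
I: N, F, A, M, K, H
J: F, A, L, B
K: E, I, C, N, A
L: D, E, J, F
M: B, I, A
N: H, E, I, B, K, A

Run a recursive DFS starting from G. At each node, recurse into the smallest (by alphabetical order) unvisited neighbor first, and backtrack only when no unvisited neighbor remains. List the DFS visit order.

Visit G
G → B
B → A
A → D
D → C
C → K
K → E
E → F
F → I
I → H
H → N
I → M
F → J
J → L

G -> B -> A -> D -> C -> K -> E -> F -> I -> H -> N -> M -> J -> L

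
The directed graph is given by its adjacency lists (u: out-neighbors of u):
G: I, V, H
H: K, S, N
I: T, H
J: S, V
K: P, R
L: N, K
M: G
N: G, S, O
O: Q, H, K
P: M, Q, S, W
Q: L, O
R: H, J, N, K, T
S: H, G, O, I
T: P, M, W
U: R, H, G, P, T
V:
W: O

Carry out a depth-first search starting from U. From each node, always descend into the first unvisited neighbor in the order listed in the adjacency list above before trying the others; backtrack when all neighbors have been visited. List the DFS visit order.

U, R, H, K, P, M, G, I, T, W, O, Q, L, N, S, V, J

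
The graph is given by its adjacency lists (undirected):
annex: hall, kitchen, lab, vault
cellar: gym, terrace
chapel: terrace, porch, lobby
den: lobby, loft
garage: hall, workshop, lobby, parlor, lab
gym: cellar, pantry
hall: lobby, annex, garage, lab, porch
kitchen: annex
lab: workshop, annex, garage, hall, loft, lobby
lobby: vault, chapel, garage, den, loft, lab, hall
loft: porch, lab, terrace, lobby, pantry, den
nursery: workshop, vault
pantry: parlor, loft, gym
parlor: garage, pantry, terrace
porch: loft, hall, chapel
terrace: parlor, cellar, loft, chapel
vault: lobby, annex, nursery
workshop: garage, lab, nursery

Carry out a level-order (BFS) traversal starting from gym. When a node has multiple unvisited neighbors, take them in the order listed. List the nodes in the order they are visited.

Visit gym; enqueue cellar, pantry → queue [cellar, pantry]
Visit cellar; enqueue terrace → queue [pantry, terrace]
Visit pantry; enqueue parlor, loft → queue [terrace, parlor, loft]
Visit terrace; enqueue chapel → queue [parlor, loft, chapel]
Visit parlor; enqueue garage → queue [loft, chapel, garage]
Visit loft; enqueue porch, lab, lobby, den → queue [chapel, garage, porch, lab, lobby, den]
Visit chapel → queue [garage, porch, lab, lobby, den]
Visit garage; enqueue hall, workshop → queue [porch, lab, lobby, den, hall, workshop]
Visit porch → queue [lab, lobby, den, hall, workshop]
Visit lab; enqueue annex → queue [lobby, den, hall, workshop, annex]
Visit lobby; enqueue vault → queue [den, hall, workshop, annex, vault]
Visit den → queue [hall, workshop, annex, vault]
Visit hall → queue [workshop, annex, vault]
Visit workshop; enqueue nursery → queue [annex, vault, nursery]
Visit annex; enqueue kitchen → queue [vault, nursery, kitchen]
Visit vault → queue [nursery, kitchen]
Visit nursery → queue [kitchen]
Visit kitchen → queue []

gym cellar pantry terrace parlor loft chapel garage porch lab lobby den hall workshop annex vault nursery kitchen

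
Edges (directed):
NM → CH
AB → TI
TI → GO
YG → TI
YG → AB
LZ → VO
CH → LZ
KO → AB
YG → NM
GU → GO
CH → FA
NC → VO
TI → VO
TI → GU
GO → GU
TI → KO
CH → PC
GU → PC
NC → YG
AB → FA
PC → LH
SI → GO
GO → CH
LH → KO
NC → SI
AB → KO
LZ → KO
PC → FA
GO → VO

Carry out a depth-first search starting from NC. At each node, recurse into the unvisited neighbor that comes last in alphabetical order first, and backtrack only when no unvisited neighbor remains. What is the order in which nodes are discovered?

NC YG TI VO KO AB FA GU PC LH GO CH LZ NM SI

Visit NC
NC → YG
YG → TI
TI → VO
TI → KO
KO → AB
AB → FA
TI → GU
GU → PC
PC → LH
GU → GO
GO → CH
CH → LZ
YG → NM
NC → SI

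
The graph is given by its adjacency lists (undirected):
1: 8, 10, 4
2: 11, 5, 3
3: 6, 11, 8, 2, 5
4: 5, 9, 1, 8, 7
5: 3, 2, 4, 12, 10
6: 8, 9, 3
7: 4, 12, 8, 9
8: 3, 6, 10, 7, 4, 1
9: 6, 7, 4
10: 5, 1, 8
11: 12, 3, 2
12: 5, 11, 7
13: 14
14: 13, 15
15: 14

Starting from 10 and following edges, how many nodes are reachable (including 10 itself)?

12

BFS from 10 visits: 10, 1, 5, 8, 4, 2, 3, 12, 6, 7, 9, 11
Reachable nodes: 12 of 15 total.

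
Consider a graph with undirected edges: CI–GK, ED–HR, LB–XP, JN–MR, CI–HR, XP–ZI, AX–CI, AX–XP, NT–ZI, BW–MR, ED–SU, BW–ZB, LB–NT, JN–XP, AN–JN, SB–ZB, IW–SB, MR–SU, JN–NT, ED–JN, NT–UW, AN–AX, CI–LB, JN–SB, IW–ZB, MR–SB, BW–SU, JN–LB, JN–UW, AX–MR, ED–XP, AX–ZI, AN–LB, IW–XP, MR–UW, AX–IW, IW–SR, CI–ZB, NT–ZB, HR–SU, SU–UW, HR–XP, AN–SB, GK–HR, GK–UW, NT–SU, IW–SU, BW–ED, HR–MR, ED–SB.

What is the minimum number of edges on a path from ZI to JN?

2

Level 0: ZI
Level 1: AX, NT, XP
Level 2: AN, CI, ED, HR, IW, JN, LB, MR, SU, UW, ZB
Level 3: BW, GK, SB, SR
JN first appears at level 2.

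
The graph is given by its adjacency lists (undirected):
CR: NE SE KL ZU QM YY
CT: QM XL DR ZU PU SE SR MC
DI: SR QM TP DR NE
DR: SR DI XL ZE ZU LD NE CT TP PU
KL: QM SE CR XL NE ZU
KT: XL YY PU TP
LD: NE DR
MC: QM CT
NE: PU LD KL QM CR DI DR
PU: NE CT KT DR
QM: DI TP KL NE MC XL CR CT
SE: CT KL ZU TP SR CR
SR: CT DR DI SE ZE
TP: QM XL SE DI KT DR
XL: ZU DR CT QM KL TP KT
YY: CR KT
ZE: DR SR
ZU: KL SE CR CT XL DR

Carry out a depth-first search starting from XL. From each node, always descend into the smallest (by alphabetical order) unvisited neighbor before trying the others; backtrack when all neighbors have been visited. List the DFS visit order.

XL, CT, DR, DI, NE, CR, KL, QM, MC, TP, KT, PU, YY, SE, SR, ZE, ZU, LD

Visit XL
XL → CT
CT → DR
DR → DI
DI → NE
NE → CR
CR → KL
KL → QM
QM → MC
QM → TP
TP → KT
KT → PU
KT → YY
TP → SE
SE → SR
SR → ZE
SE → ZU
NE → LD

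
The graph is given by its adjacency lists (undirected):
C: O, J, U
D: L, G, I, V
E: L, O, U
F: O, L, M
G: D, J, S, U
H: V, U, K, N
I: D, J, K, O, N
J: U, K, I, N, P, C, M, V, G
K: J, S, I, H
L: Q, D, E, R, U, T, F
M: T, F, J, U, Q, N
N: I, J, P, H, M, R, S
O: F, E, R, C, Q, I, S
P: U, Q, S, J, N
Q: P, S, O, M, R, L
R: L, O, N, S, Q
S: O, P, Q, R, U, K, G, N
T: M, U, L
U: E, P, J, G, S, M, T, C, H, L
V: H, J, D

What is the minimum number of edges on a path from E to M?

Level 0: E
Level 1: L, O, U
Level 2: C, D, F, G, H, I, J, M, P, Q, R, S, T
Level 3: K, N, V
M first appears at level 2.

2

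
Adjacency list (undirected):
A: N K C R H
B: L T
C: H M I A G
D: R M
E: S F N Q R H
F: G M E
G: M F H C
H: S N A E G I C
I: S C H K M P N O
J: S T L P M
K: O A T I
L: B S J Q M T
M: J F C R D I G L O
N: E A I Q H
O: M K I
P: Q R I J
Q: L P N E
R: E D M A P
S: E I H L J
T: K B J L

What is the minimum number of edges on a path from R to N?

2

Level 0: R
Level 1: A, D, E, M, P
Level 2: C, F, G, H, I, J, K, L, N, O, Q, S
Level 3: B, T
N first appears at level 2.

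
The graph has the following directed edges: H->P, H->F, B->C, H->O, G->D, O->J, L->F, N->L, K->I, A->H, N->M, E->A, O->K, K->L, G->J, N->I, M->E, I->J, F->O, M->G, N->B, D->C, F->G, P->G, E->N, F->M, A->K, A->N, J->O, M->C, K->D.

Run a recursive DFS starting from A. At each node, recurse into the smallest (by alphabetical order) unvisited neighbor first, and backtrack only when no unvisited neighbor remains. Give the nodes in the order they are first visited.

A -> H -> F -> G -> D -> C -> J -> O -> K -> I -> L -> M -> E -> N -> B -> P

Visit A
A → H
H → F
F → G
G → D
D → C
G → J
J → O
O → K
K → I
K → L
F → M
M → E
E → N
N → B
H → P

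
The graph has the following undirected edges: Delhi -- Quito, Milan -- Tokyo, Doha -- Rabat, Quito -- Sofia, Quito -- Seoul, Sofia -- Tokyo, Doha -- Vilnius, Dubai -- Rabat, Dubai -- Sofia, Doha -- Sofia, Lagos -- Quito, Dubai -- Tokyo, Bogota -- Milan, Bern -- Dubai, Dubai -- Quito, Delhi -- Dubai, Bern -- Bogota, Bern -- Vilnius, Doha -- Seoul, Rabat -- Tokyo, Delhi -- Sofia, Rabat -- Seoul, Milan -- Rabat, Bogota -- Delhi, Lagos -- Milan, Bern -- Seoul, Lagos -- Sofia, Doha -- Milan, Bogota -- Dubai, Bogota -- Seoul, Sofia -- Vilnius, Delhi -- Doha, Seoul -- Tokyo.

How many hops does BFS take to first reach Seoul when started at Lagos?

2

Level 0: Lagos
Level 1: Milan, Quito, Sofia
Level 2: Bogota, Delhi, Doha, Dubai, Rabat, Seoul, Tokyo, Vilnius
Level 3: Bern
Seoul first appears at level 2.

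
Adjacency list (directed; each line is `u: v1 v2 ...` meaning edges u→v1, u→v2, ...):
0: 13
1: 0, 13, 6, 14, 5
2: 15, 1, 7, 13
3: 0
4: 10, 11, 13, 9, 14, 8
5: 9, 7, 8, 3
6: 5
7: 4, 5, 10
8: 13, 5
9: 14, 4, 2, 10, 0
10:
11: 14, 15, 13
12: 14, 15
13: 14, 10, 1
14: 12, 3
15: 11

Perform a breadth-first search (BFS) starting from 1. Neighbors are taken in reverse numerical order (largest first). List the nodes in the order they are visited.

1, 14, 13, 6, 5, 0, 12, 3, 10, 9, 8, 7, 15, 4, 2, 11

Visit 1; enqueue 14, 13, 6, 5, 0 → queue [14, 13, 6, 5, 0]
Visit 14; enqueue 12, 3 → queue [13, 6, 5, 0, 12, 3]
Visit 13; enqueue 10 → queue [6, 5, 0, 12, 3, 10]
Visit 6 → queue [5, 0, 12, 3, 10]
Visit 5; enqueue 9, 8, 7 → queue [0, 12, 3, 10, 9, 8, 7]
Visit 0 → queue [12, 3, 10, 9, 8, 7]
Visit 12; enqueue 15 → queue [3, 10, 9, 8, 7, 15]
Visit 3 → queue [10, 9, 8, 7, 15]
Visit 10 → queue [9, 8, 7, 15]
Visit 9; enqueue 4, 2 → queue [8, 7, 15, 4, 2]
Visit 8 → queue [7, 15, 4, 2]
Visit 7 → queue [15, 4, 2]
Visit 15; enqueue 11 → queue [4, 2, 11]
Visit 4 → queue [2, 11]
Visit 2 → queue [11]
Visit 11 → queue []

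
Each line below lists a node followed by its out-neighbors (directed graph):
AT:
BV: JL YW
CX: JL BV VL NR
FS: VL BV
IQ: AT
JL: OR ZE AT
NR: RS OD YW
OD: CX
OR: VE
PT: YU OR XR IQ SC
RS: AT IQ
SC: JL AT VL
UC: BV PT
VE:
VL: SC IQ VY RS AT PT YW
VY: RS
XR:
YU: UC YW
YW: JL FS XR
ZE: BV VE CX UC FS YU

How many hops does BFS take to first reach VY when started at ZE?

Level 0: ZE
Level 1: BV, CX, FS, UC, VE, YU
Level 2: JL, NR, PT, VL, YW
Level 3: AT, IQ, OD, OR, RS, SC, VY, XR
VY first appears at level 3.

3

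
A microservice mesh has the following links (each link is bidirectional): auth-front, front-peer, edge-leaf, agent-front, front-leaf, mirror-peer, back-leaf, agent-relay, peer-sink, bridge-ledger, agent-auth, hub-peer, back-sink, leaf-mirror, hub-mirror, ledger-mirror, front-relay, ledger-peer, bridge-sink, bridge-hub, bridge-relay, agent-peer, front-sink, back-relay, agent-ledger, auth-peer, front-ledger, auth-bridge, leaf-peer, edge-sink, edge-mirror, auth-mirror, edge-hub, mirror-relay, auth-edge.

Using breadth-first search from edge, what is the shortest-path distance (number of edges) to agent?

Level 0: edge
Level 1: auth, hub, leaf, mirror, sink
Level 2: agent, back, bridge, front, ledger, peer, relay
agent first appears at level 2.

2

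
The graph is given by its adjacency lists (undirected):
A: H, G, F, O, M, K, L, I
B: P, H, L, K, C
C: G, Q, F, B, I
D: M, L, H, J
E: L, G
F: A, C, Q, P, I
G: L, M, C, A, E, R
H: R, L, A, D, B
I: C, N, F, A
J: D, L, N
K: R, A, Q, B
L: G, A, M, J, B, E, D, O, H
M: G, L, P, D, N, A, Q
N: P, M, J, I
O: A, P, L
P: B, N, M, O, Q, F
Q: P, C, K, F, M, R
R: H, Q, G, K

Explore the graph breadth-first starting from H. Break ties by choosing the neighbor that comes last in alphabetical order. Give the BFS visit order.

Visit H; enqueue R, L, D, B, A → queue [R, L, D, B, A]
Visit R; enqueue Q, K, G → queue [L, D, B, A, Q, K, G]
Visit L; enqueue O, M, J, E → queue [D, B, A, Q, K, G, O, M, J, E]
Visit D → queue [B, A, Q, K, G, O, M, J, E]
Visit B; enqueue P, C → queue [A, Q, K, G, O, M, J, E, P, C]
Visit A; enqueue I, F → queue [Q, K, G, O, M, J, E, P, C, I, F]
Visit Q → queue [K, G, O, M, J, E, P, C, I, F]
Visit K → queue [G, O, M, J, E, P, C, I, F]
Visit G → queue [O, M, J, E, P, C, I, F]
Visit O → queue [M, J, E, P, C, I, F]
Visit M; enqueue N → queue [J, E, P, C, I, F, N]
Visit J → queue [E, P, C, I, F, N]
Visit E → queue [P, C, I, F, N]
Visit P → queue [C, I, F, N]
Visit C → queue [I, F, N]
Visit I → queue [F, N]
Visit F → queue [N]
Visit N → queue []

H -> R -> L -> D -> B -> A -> Q -> K -> G -> O -> M -> J -> E -> P -> C -> I -> F -> N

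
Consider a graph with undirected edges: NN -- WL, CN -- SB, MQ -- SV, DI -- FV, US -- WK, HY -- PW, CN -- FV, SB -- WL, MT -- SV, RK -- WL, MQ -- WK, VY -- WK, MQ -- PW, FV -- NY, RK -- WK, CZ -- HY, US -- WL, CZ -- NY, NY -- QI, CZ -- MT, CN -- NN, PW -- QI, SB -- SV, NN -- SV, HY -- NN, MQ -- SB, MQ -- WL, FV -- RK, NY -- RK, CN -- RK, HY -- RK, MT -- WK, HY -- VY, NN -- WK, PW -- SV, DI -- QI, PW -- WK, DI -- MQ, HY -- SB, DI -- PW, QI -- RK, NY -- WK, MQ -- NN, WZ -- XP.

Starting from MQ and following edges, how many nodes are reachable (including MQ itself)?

BFS from MQ visits: MQ, DI, NN, PW, SB, SV, WK, WL, FV, QI, CN, HY, MT, NY, RK, US, VY, CZ
Reachable nodes: 18 of 20 total.

18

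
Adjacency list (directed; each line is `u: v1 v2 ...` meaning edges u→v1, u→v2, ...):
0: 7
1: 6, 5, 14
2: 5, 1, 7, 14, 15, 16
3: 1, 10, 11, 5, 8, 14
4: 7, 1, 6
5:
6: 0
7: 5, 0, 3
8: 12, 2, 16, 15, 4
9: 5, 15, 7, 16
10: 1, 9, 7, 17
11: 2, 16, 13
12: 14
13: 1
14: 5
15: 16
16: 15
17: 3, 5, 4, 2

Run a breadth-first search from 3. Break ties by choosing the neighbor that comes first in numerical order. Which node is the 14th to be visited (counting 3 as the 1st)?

Visit 3; enqueue 1, 5, 8, 10, 11, 14 → queue [1, 5, 8, 10, 11, 14]
Visit 1; enqueue 6 → queue [5, 8, 10, 11, 14, 6]
Visit 5 → queue [8, 10, 11, 14, 6]
Visit 8; enqueue 2, 4, 12, 15, 16 → queue [10, 11, 14, 6, 2, 4, 12, 15, 16]
Visit 10; enqueue 7, 9, 17 → queue [11, 14, 6, 2, 4, 12, 15, 16, 7, 9, 17]
Visit 11; enqueue 13 → queue [14, 6, 2, 4, 12, 15, 16, 7, 9, 17, 13]
Visit 14 → queue [6, 2, 4, 12, 15, 16, 7, 9, 17, 13]
Visit 6; enqueue 0 → queue [2, 4, 12, 15, 16, 7, 9, 17, 13, 0]
Visit 2 → queue [4, 12, 15, 16, 7, 9, 17, 13, 0]
Visit 4 → queue [12, 15, 16, 7, 9, 17, 13, 0]
Visit 12 → queue [15, 16, 7, 9, 17, 13, 0]
Visit 15 → queue [16, 7, 9, 17, 13, 0]
Visit 16 → queue [7, 9, 17, 13, 0]
Visit 7 → queue [9, 17, 13, 0]
Visit 9 → queue [17, 13, 0]
Visit 17 → queue [13, 0]
Visit 13 → queue [0]
Visit 0 → queue []

Visit order: 3, 1, 5, 8, 10, 11, 14, 6, 2, 4, 12, 15, 16, 7, 9, 17, 13, 0

7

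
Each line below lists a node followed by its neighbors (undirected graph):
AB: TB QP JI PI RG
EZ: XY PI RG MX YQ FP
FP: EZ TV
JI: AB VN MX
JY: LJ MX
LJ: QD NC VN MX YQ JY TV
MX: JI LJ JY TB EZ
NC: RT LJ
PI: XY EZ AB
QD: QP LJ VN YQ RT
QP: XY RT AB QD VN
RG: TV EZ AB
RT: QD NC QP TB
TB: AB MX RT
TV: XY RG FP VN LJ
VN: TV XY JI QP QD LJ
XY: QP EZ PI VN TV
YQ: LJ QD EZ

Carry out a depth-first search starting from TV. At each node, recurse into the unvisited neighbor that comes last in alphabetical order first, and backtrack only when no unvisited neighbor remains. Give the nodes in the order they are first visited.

TV, XY, VN, QP, RT, TB, MX, LJ, YQ, QD, EZ, RG, AB, PI, JI, FP, NC, JY

Visit TV
TV → XY
XY → VN
VN → QP
QP → RT
RT → TB
TB → MX
MX → LJ
LJ → YQ
YQ → QD
YQ → EZ
EZ → RG
RG → AB
AB → PI
AB → JI
EZ → FP
LJ → NC
LJ → JY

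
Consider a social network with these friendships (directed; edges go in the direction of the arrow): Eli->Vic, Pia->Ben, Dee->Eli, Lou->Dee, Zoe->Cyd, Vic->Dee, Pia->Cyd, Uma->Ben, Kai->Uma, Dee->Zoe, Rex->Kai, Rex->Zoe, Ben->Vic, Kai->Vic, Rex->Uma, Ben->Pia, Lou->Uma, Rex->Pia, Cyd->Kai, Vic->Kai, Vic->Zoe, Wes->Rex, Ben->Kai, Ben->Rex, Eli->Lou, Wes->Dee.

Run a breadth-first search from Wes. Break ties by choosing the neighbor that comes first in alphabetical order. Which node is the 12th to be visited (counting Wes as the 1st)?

Visit Wes; enqueue Dee, Rex → queue [Dee, Rex]
Visit Dee; enqueue Eli, Zoe → queue [Rex, Eli, Zoe]
Visit Rex; enqueue Kai, Pia, Uma → queue [Eli, Zoe, Kai, Pia, Uma]
Visit Eli; enqueue Lou, Vic → queue [Zoe, Kai, Pia, Uma, Lou, Vic]
Visit Zoe; enqueue Cyd → queue [Kai, Pia, Uma, Lou, Vic, Cyd]
Visit Kai → queue [Pia, Uma, Lou, Vic, Cyd]
Visit Pia; enqueue Ben → queue [Uma, Lou, Vic, Cyd, Ben]
Visit Uma → queue [Lou, Vic, Cyd, Ben]
Visit Lou → queue [Vic, Cyd, Ben]
Visit Vic → queue [Cyd, Ben]
Visit Cyd → queue [Ben]
Visit Ben → queue []

Visit order: Wes, Dee, Rex, Eli, Zoe, Kai, Pia, Uma, Lou, Vic, Cyd, Ben

Ben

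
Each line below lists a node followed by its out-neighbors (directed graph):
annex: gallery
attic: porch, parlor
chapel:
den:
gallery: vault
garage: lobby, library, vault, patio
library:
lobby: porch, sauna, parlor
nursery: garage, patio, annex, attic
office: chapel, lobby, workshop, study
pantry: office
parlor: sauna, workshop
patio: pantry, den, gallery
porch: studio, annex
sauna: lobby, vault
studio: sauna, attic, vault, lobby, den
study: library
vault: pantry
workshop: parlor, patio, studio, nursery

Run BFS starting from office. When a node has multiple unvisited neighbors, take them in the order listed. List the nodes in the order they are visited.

Visit office; enqueue chapel, lobby, workshop, study → queue [chapel, lobby, workshop, study]
Visit chapel → queue [lobby, workshop, study]
Visit lobby; enqueue porch, sauna, parlor → queue [workshop, study, porch, sauna, parlor]
Visit workshop; enqueue patio, studio, nursery → queue [study, porch, sauna, parlor, patio, studio, nursery]
Visit study; enqueue library → queue [porch, sauna, parlor, patio, studio, nursery, library]
Visit porch; enqueue annex → queue [sauna, parlor, patio, studio, nursery, library, annex]
Visit sauna; enqueue vault → queue [parlor, patio, studio, nursery, library, annex, vault]
Visit parlor → queue [patio, studio, nursery, library, annex, vault]
Visit patio; enqueue pantry, den, gallery → queue [studio, nursery, library, annex, vault, pantry, den, gallery]
Visit studio; enqueue attic → queue [nursery, library, annex, vault, pantry, den, gallery, attic]
Visit nursery; enqueue garage → queue [library, annex, vault, pantry, den, gallery, attic, garage]
Visit library → queue [annex, vault, pantry, den, gallery, attic, garage]
Visit annex → queue [vault, pantry, den, gallery, attic, garage]
Visit vault → queue [pantry, den, gallery, attic, garage]
Visit pantry → queue [den, gallery, attic, garage]
Visit den → queue [gallery, attic, garage]
Visit gallery → queue [attic, garage]
Visit attic → queue [garage]
Visit garage → queue []

office chapel lobby workshop study porch sauna parlor patio studio nursery library annex vault pantry den gallery attic garage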